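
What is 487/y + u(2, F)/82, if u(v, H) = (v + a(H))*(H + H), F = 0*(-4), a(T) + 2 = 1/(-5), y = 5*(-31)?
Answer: -487/155 ≈ -3.1419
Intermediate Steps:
y = -155
a(T) = -11/5 (a(T) = -2 + 1/(-5) = -2 + 1*(-⅕) = -2 - ⅕ = -11/5)
F = 0
u(v, H) = 2*H*(-11/5 + v) (u(v, H) = (v - 11/5)*(H + H) = (-11/5 + v)*(2*H) = 2*H*(-11/5 + v))
487/y + u(2, F)/82 = 487/(-155) + ((⅖)*0*(-11 + 5*2))/82 = 487*(-1/155) + ((⅖)*0*(-11 + 10))*(1/82) = -487/155 + ((⅖)*0*(-1))*(1/82) = -487/155 + 0*(1/82) = -487/155 + 0 = -487/155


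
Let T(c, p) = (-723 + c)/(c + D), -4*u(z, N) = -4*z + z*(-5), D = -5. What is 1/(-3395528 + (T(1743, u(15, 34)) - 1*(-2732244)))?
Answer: -869/576393286 ≈ -1.5077e-6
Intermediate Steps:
u(z, N) = 9*z/4 (u(z, N) = -(-4*z + z*(-5))/4 = -(-4*z - 5*z)/4 = -(-9)*z/4 = 9*z/4)
T(c, p) = (-723 + c)/(-5 + c) (T(c, p) = (-723 + c)/(c - 5) = (-723 + c)/(-5 + c))
1/(-3395528 + (T(1743, u(15, 34)) - 1*(-2732244))) = 1/(-3395528 + ((-723 + 1743)/(-5 + 1743) - 1*(-2732244))) = 1/(-3395528 + (1020/1738 + 2732244)) = 1/(-3395528 + ((1/1738)*1020 + 2732244)) = 1/(-3395528 + (510/869 + 2732244)) = 1/(-3395528 + 2374320546/869) = 1/(-576393286/869) = -869/576393286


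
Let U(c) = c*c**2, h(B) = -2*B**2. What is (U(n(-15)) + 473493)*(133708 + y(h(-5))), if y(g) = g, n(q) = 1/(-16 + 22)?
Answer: 6834901825381/108 ≈ 6.3286e+10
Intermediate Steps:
n(q) = 1/6
U(c) = c**3
(U(n(-15)) + 473493)*(133708 + y(h(-5))) = ((1/6)**3 + 473493)*(133708 - 2*(-5)**2) = (1/216 + 473493)*(133708 - 2*25) = 102274489*(133708 - 50)/216 = (102274489/216)*133658 = 6834901825381/108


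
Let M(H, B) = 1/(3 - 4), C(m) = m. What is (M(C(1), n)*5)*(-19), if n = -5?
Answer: 95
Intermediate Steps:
M(H, B) = -1 (M(H, B) = 1/(-1) = -1)
(M(C(1), n)*5)*(-19) = -1*5*(-19) = -5*(-19) = 95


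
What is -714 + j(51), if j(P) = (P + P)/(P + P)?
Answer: -713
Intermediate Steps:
j(P) = 1 (j(P) = (2*P)/((2*P)) = (2*P)*(1/(2*P)) = 1)
-714 + j(51) = -714 + 1 = -713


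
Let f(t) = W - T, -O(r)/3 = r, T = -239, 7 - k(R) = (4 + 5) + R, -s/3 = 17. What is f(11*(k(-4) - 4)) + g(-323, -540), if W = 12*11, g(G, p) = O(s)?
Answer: 524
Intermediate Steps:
s = -51 (s = -3*17 = -51)
k(R) = -2 - R (k(R) = 7 - ((4 + 5) + R) = 7 - (9 + R) = 7 + (-9 - R) = -2 - R)
O(r) = -3*r
g(G, p) = 153 (g(G, p) = -3*(-51) = 153)
W = 132
f(t) = 371 (f(t) = 132 - 1*(-239) = 132 + 239 = 371)
f(11*(k(-4) - 4)) + g(-323, -540) = 371 + 153 = 524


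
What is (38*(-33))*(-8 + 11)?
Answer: -3762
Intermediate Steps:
(38*(-33))*(-8 + 11) = -1254*3 = -3762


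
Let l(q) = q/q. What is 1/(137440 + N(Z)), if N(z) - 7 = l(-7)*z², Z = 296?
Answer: 1/225063 ≈ 4.4432e-6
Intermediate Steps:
l(q) = 1
N(z) = 7 + z² (N(z) = 7 + 1*z² = 7 + z²)
1/(137440 + N(Z)) = 1/(137440 + (7 + 296²)) = 1/(137440 + (7 + 87616)) = 1/(137440 + 87623) = 1/225063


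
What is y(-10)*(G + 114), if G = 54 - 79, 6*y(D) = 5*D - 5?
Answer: -4895/6 ≈ -815.83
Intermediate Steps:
y(D) = -5/6 + 5*D/6 (y(D) = (5*D - 5)/6 = (-5 + 5*D)/6 = -5/6 + 5*D/6)
G = -25
y(-10)*(G + 114) = (-5/6 + (5/6)*(-10))*(-25 + 114) = (-5/6 - 25/3)*89 = -55/6*89 = -4895/6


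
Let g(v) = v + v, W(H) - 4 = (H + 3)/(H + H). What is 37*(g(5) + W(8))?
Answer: 8695/16 ≈ 543.44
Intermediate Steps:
W(H) = 4 + (3 + H)/(2*H) (W(H) = 4 + (H + 3)/(H + H) = 4 + (3 + H)/((2*H)) = 4 + (3 + H)*(1/(2*H)) = 4 + (3 + H)/(2*H))
g(v) = 2*v
37*(g(5) + W(8)) = 37*(2*5 + (3/2)*(1 + 3*8)/8) = 37*(10 + (3/2)*(1/8)*(1 + 24)) = 37*(10 + (3/2)*(1/8)*25) = 37*(10 + 75/16) = 37*(235/16) = 8695/16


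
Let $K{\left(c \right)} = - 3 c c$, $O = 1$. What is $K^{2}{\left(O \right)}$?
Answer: $9$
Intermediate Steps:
$K{\left(c \right)} = - 3 c^{2}$
$K^{2}{\left(O \right)} = \left(- 3 \cdot 1^{2}\right)^{2} = \left(\left(-3\right) 1\right)^{2} = \left(-3\right)^{2} = 9$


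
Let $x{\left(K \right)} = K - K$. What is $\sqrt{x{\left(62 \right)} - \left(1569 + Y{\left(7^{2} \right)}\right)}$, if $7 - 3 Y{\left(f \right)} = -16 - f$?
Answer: $3 i \sqrt{177} \approx 39.912 i$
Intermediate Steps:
$Y{\left(f \right)} = \frac{23}{3} + \frac{f}{3}$ ($Y{\left(f \right)} = \frac{7}{3} - \frac{-16 - f}{3} = \frac{7}{3} + \left(\frac{16}{3} + \frac{f}{3}\right) = \frac{23}{3} + \frac{f}{3}$)
$x{\left(K \right)} = 0$
$\sqrt{x{\left(62 \right)} - \left(1569 + Y{\left(7^{2} \right)}\right)} = \sqrt{0 - \left(\frac{4730}{3} + \frac{49}{3}\right)} = \sqrt{0 - 1593} = \sqrt{-1593} = 3 i \sqrt{177}$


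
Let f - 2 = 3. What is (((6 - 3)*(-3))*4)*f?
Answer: -180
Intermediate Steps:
f = 5 (f = 2 + 3 = 5)
(((6 - 3)*(-3))*4)*f = (((6 - 3)*(-3))*4)*5 = ((3*(-3))*4)*5 = -9*4*5 = -36*5 = -180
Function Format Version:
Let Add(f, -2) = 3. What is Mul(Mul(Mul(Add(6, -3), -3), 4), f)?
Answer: -180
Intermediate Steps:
f = 5 (f = Add(2, 3) = 5)
Mul(Mul(Mul(Add(6, -3), -3), 4), f) = Mul(Mul(Mul(Add(6, -3), -3), 4), 5) = Mul(Mul(Mul(3, -3), 4), 5) = Mul(Mul(-9, 4), 5) = Mul(-36, 5) = -180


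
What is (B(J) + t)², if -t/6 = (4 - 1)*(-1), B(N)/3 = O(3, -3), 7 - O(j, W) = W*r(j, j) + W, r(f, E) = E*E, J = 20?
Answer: 16641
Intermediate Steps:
r(f, E) = E²
O(j, W) = 7 - W - W*j² (O(j, W) = 7 - (W*j² + W) = 7 - (W + W*j²) = 7 + (-W - W*j²) = 7 - W - W*j²)
B(N) = 111 (B(N) = 3*(7 - 1*(-3) - 1*(-3)*3²) = 3*(7 + 3 - 1*(-3)*9) = 3*(7 + 3 + 27) = 3*37 = 111)
t = 18 (t = -6*(4 - 1)*(-1) = -18*(-1) = -6*(-3) = 18)
(B(J) + t)² = (111 + 18)² = 129² = 16641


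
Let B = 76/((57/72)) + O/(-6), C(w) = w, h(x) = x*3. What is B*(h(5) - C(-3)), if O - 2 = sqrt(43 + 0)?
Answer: 1722 - 3*sqrt(43) ≈ 1702.3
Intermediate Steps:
h(x) = 3*x
O = 2 + sqrt(43) (O = 2 + sqrt(43 + 0) = 2 + sqrt(43) ≈ 8.5574)
B = 287/3 - sqrt(43)/6 (B = 76/((57/72)) + (2 + sqrt(43))/(-6) = 76/((57*(1/72))) + (2 + sqrt(43))*(-1/6) = 76/(19/24) + (-1/3 - sqrt(43)/6) = 76*(24/19) + (-1/3 - sqrt(43)/6) = 96 + (-1/3 - sqrt(43)/6) = 287/3 - sqrt(43)/6 ≈ 94.574)
B*(h(5) - C(-3)) = (287/3 - sqrt(43)/6)*(3*5 - 1*(-3)) = (287/3 - sqrt(43)/6)*(15 + 3) = (287/3 - sqrt(43)/6)*18 = 1722 - 3*sqrt(43)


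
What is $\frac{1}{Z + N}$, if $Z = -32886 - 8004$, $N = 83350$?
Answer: $\frac{1}{42460} \approx 2.3552 \cdot 10^{-5}$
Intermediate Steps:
$Z = -40890$ ($Z = -32886 - 8004 = -40890$)
$\frac{1}{Z + N} = \frac{1}{-40890 + 83350} = \frac{1}{42460}$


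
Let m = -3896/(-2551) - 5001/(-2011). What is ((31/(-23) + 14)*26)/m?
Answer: 38814041526/473625361 ≈ 81.951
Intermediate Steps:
m = 20592407/5130061 (m = -3896*(-1/2551) - 5001*(-1/2011) = 3896/2551 + 5001/2011 = 20592407/5130061 ≈ 4.0141)
((31/(-23) + 14)*26)/m = ((31/(-23) + 14)*26)/(20592407/5130061) = ((31*(-1/23) + 14)*26)*(5130061/20592407) = ((-31/23 + 14)*26)*(5130061/20592407) = ((291/23)*26)*(5130061/20592407) = (7566/23)*(5130061/20592407) = 38814041526/473625361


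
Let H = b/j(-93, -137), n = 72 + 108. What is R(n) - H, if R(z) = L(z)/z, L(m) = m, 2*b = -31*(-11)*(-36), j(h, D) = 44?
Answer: 281/2 ≈ 140.50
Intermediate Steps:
b = -6138 (b = (-31*(-11)*(-36))/2 = (341*(-36))/2 = (½)*(-12276) = -6138)
n = 180
H = -279/2 (H = -6138/44 = -6138*1/44 = -279/2 ≈ -139.50)
R(z) = 1 (R(z) = z/z = 1)
R(n) - H = 1 - 1*(-279/2) = 1 + 279/2 = 281/2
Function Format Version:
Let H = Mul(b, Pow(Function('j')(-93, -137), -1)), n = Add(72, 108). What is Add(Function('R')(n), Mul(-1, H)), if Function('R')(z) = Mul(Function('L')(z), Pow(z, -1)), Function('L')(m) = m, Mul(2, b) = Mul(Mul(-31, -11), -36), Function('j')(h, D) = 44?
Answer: Rational(281, 2) ≈ 140.50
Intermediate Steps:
b = -6138 (b = Mul(Rational(1, 2), Mul(Mul(-31, -11), -36)) = Mul(Rational(1, 2), Mul(341, -36)) = Mul(Rational(1, 2), -12276) = -6138)
n = 180
H = Rational(-279, 2) (H = Mul(-6138, Pow(44, -1)) = Mul(-6138, Rational(1, 44)) = Rational(-279, 2) ≈ -139.50)
Function('R')(z) = 1 (Function('R')(z) = Mul(z, Pow(z, -1)) = 1)
Add(Function('R')(n), Mul(-1, H)) = Add(1, Mul(-1, Rational(-279, 2))) = Add(1, Rational(279, 2)) = Rational(281, 2)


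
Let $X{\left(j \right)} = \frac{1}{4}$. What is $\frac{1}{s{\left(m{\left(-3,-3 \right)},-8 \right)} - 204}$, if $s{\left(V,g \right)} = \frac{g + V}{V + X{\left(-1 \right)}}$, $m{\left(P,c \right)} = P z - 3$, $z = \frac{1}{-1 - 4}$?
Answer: $- \frac{43}{8564} \approx -0.005021$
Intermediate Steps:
$X{\left(j \right)} = \frac{1}{4}$
$z = - \frac{1}{5}$ ($z = \frac{1}{-5} = - \frac{1}{5} \approx -0.2$)
$m{\left(P,c \right)} = -3 - \frac{P}{5}$ ($m{\left(P,c \right)} = P \left(- \frac{1}{5}\right) - 3 = - \frac{P}{5} - 3 = -3 - \frac{P}{5}$)
$s{\left(V,g \right)} = \frac{V + g}{\frac{1}{4} + V}$ ($s{\left(V,g \right)} = \frac{g + V}{V + \frac{1}{4}} = \frac{V + g}{\frac{1}{4} + V}$)
$\frac{1}{s{\left(m{\left(-3,-3 \right)},-8 \right)} - 204} = \frac{1}{\frac{4 \left(\left(-3 - - \frac{3}{5}\right) - 8\right)}{1 + 4 \left(-3 - - \frac{3}{5}\right)} - 204} = \frac{1}{\frac{4 \left(\left(-3 + \frac{3}{5}\right) - 8\right)}{1 + 4 \left(-3 + \frac{3}{5}\right)} - 204} = \frac{1}{\frac{4 \left(- \frac{12}{5} - 8\right)}{1 + 4 \left(- \frac{12}{5}\right)} - 204} = \frac{1}{4 \frac{1}{1 - \frac{48}{5}} \left(- \frac{52}{5}\right) - 204} = \frac{1}{4 \frac{1}{- \frac{43}{5}} \left(- \frac{52}{5}\right) - 204} = \frac{1}{4 \left(- \frac{5}{43}\right) \left(- \frac{52}{5}\right) - 204} = \frac{1}{\frac{208}{43} - 204} = \frac{1}{- \frac{8564}{43}} = - \frac{43}{8564}$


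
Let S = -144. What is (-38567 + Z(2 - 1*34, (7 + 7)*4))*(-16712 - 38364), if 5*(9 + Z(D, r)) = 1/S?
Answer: 382430133449/180 ≈ 2.1246e+9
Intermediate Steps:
Z(D, r) = -6481/720 (Z(D, r) = -9 + (⅕)/(-144) = -9 + (⅕)*(-1/144) = -9 - 1/720 = -6481/720)
(-38567 + Z(2 - 1*34, (7 + 7)*4))*(-16712 - 38364) = (-38567 - 6481/720)*(-16712 - 38364) = -27774721/720*(-55076) = 382430133449/180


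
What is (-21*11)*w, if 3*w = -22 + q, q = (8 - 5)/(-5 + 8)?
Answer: 1617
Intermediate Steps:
q = 1 (q = 3/3 = 3*(⅓) = 1)
w = -7 (w = (-22 + 1)/3 = (⅓)*(-21) = -7)
(-21*11)*w = -21*11*(-7) = -231*(-7) = 1617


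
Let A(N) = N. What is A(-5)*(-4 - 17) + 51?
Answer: 156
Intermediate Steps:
A(-5)*(-4 - 17) + 51 = -5*(-4 - 17) + 51 = -5*(-21) + 51 = 105 + 51 = 156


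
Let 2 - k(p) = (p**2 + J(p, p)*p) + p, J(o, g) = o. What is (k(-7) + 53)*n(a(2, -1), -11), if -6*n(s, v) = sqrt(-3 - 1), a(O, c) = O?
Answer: 12*I ≈ 12.0*I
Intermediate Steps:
k(p) = 2 - p - 2*p**2 (k(p) = 2 - ((p**2 + p*p) + p) = 2 - ((p**2 + p**2) + p) = 2 - (2*p**2 + p) = 2 - (p + 2*p**2) = 2 + (-p - 2*p**2) = 2 - p - 2*p**2)
n(s, v) = -I/3 (n(s, v) = -sqrt(-3 - 1)/6 = -I/3)
(k(-7) + 53)*n(a(2, -1), -11) = ((2 - 1*(-7) - 2*(-7)**2) + 53)*(-I/3) = ((2 + 7 - 2*49) + 53)*(-I/3) = ((2 + 7 - 98) + 53)*(-I/3) = (-89 + 53)*(-I/3) = -(-12)*I = 12*I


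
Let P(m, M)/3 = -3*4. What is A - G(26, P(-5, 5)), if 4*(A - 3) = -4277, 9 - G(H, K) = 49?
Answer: -4105/4 ≈ -1026.3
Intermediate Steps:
P(m, M) = -36 (P(m, M) = 3*(-3*4) = 3*(-12) = -36)
G(H, K) = -40 (G(H, K) = 9 - 1*49 = 9 - 49 = -40)
A = -4265/4 (A = 3 + (1/4)*(-4277) = 3 - 4277/4 = -4265/4 ≈ -1066.3)
A - G(26, P(-5, 5)) = -4265/4 - 1*(-40) = -4265/4 + 40 = -4105/4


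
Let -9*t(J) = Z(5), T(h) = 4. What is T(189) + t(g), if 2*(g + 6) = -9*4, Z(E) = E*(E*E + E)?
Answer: -38/3 ≈ -12.667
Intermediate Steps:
Z(E) = E*(E + E²) (Z(E) = E*(E² + E) = E*(E + E²))
g = -24 (g = -6 + (-9*4)/2 = -6 + (-1*36)/2 = -6 + (½)*(-36) = -6 - 18 = -24)
t(J) = -50/3 (t(J) = -5²*(1 + 5)/9 = -25*6/9 = -⅑*150 = -50/3)
T(189) + t(g) = 4 - 50/3 = -38/3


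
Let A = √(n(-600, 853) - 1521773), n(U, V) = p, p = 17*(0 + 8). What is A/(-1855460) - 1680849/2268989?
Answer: -1680849/2268989 - I*√1521637/1855460 ≈ -0.74079 - 0.00066482*I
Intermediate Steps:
p = 136 (p = 17*8 = 136)
n(U, V) = 136
A = I*√1521637 (A = √(136 - 1521773) = √(-1521637) = I*√1521637 ≈ 1233.5*I)
A/(-1855460) - 1680849/2268989 = (I*√1521637)/(-1855460) - 1680849/2268989 = (I*√1521637)*(-1/1855460) - 1680849*1/2268989 = -I*√1521637/1855460 - 1680849/2268989 = -1680849/2268989 - I*√1521637/1855460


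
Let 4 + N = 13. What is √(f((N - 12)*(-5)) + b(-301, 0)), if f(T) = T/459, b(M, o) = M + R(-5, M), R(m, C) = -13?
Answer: 11*I*√6749/51 ≈ 17.719*I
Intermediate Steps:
N = 9 (N = -4 + 13 = 9)
b(M, o) = -13 + M (b(M, o) = M - 13 = -13 + M)
f(T) = T/459 (f(T) = T*(1/459) = T/459)
√(f((N - 12)*(-5)) + b(-301, 0)) = √(((9 - 12)*(-5))/459 + (-13 - 301)) = √((-3*(-5))/459 - 314) = √((1/459)*15 - 314) = √(5/153 - 314) = √(-48037/153) = 11*I*√6749/51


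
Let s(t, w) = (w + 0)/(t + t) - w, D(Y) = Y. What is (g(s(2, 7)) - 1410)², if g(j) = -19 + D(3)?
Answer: 2033476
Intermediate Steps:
s(t, w) = -w + w/(2*t) (s(t, w) = w/((2*t)) - w = w*(1/(2*t)) - w = w/(2*t) - w = -w + w/(2*t))
g(j) = -16 (g(j) = -19 + 3 = -16)
(g(s(2, 7)) - 1410)² = (-16 - 1410)² = (-1426)² = 2033476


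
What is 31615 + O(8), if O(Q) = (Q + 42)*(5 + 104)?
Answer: 37065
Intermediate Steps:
O(Q) = 4578 + 109*Q (O(Q) = (42 + Q)*109 = 4578 + 109*Q)
31615 + O(8) = 31615 + (4578 + 109*8) = 31615 + (4578 + 872) = 31615 + 5450 = 37065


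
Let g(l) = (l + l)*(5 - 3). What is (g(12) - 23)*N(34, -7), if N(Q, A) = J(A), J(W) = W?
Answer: -175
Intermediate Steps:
N(Q, A) = A
g(l) = 4*l (g(l) = (2*l)*2 = 4*l)
(g(12) - 23)*N(34, -7) = (4*12 - 23)*(-7) = (48 - 23)*(-7) = 25*(-7) = -175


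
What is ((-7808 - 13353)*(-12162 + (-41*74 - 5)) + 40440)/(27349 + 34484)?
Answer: 107236267/20611 ≈ 5202.9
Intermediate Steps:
((-7808 - 13353)*(-12162 + (-41*74 - 5)) + 40440)/(27349 + 34484) = (-21161*(-12162 + (-3034 - 5)) + 40440)/61833 = (-21161*(-12162 - 3039) + 40440)*(1/61833) = (-21161*(-15201) + 40440)*(1/61833) = (321668361 + 40440)*(1/61833) = 321708801*(1/61833) = 107236267/20611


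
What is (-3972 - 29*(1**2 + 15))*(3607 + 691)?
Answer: -19065928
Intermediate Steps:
(-3972 - 29*(1**2 + 15))*(3607 + 691) = (-3972 - 29*(1 + 15))*4298 = (-3972 - 29*16)*4298 = (-3972 - 464)*4298 = -4436*4298 = -19065928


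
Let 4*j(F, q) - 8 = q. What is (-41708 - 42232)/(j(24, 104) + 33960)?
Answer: -20985/8497 ≈ -2.4697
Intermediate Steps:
j(F, q) = 2 + q/4
(-41708 - 42232)/(j(24, 104) + 33960) = (-41708 - 42232)/((2 + (1/4)*104) + 33960) = -83940/((2 + 26) + 33960) = -83940/(28 + 33960) = -83940/33988 = -83940*1/33988 = -20985/8497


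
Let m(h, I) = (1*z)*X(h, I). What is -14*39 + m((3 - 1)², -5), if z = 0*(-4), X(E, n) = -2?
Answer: -546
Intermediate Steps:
z = 0
m(h, I) = 0 (m(h, I) = (1*0)*(-2) = 0*(-2) = 0)
-14*39 + m((3 - 1)², -5) = -14*39 + 0 = -546 + 0 = -546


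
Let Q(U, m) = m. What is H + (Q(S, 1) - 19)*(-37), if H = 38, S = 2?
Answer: 704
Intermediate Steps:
H + (Q(S, 1) - 19)*(-37) = 38 + (1 - 19)*(-37) = 38 - 18*(-37) = 38 + 666 = 704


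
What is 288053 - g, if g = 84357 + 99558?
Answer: 104138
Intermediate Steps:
g = 183915
288053 - g = 288053 - 1*183915 = 288053 - 183915 = 104138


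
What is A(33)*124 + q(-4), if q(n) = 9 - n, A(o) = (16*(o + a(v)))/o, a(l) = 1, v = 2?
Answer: 67885/33 ≈ 2057.1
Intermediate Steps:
A(o) = (16 + 16*o)/o (A(o) = (16*(o + 1))/o = (16*(1 + o))/o = (16 + 16*o)/o)
A(33)*124 + q(-4) = (16 + 16/33)*124 + (9 - 1*(-4)) = (16 + 16*(1/33))*124 + (9 + 4) = (16 + 16/33)*124 + 13 = (544/33)*124 + 13 = 67456/33 + 13 = 67885/33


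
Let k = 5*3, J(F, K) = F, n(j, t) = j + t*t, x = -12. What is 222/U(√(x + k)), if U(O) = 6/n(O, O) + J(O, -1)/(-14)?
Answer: 14504/121 + 5180*√3/121 ≈ 194.02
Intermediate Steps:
n(j, t) = j + t²
k = 15
U(O) = 6/(O + O²) - O/14 (U(O) = 6/(O + O²) + O/(-14) = 6/(O + O²) + O*(-1/14) = 6/(O + O²) - O/14)
222/U(√(x + k)) = 222/(((84 - (√(-12 + 15))²*(1 + √(-12 + 15)))/(14*(√(-12 + 15))*(1 + √(-12 + 15))))) = 222/(((84 - (√3)²*(1 + √3))/(14*(√3)*(1 + √3)))) = 222/(((√3/3)*(84 - 1*3*(1 + √3))/(14*(1 + √3)))) = 222/(((√3/3)*(84 + (-3 - 3*√3))/(14*(1 + √3)))) = 222/(((√3/3)*(81 - 3*√3)/(14*(1 + √3)))) = 222/((√3*(81 - 3*√3)/(42*(1 + √3)))) = 222*(14*√3*(1 + √3)/(81 - 3*√3)) = 3108*√3*(1 + √3)/(81 - 3*√3)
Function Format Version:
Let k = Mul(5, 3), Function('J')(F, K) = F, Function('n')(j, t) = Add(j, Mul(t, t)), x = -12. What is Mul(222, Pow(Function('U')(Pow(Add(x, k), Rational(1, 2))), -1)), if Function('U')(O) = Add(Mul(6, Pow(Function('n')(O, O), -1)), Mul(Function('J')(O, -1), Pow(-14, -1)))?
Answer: Add(Rational(14504, 121), Mul(Rational(5180, 121), Pow(3, Rational(1, 2)))) ≈ 194.02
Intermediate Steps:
Function('n')(j, t) = Add(j, Pow(t, 2))
k = 15
Function('U')(O) = Add(Mul(6, Pow(Add(O, Pow(O, 2)), -1)), Mul(Rational(-1, 14), O)) (Function('U')(O) = Add(Mul(6, Pow(Add(O, Pow(O, 2)), -1)), Mul(O, Pow(-14, -1))) = Add(Mul(6, Pow(Add(O, Pow(O, 2)), -1)), Mul(O, Rational(-1, 14))) = Add(Mul(6, Pow(Add(O, Pow(O, 2)), -1)), Mul(Rational(-1, 14), O)))
Mul(222, Pow(Function('U')(Pow(Add(x, k), Rational(1, 2))), -1)) = Mul(222, Pow(Mul(Rational(1, 14), Pow(Pow(Add(-12, 15), Rational(1, 2)), -1), Pow(Add(1, Pow(Add(-12, 15), Rational(1, 2))), -1), Add(84, Mul(-1, Pow(Pow(Add(-12, 15), Rational(1, 2)), 2), Add(1, Pow(Add(-12, 15), Rational(1, 2)))))), -1)) = Mul(222, Pow(Mul(Rational(1, 14), Pow(Pow(3, Rational(1, 2)), -1), Pow(Add(1, Pow(3, Rational(1, 2))), -1), Add(84, Mul(-1, Pow(Pow(3, Rational(1, 2)), 2), Add(1, Pow(3, Rational(1, 2)))))), -1)) = Mul(222, Pow(Mul(Rational(1, 14), Mul(Rational(1, 3), Pow(3, Rational(1, 2))), Pow(Add(1, Pow(3, Rational(1, 2))), -1), Add(84, Mul(-1, 3, Add(1, Pow(3, Rational(1, 2)))))), -1)) = Mul(222, Pow(Mul(Rational(1, 14), Mul(Rational(1, 3), Pow(3, Rational(1, 2))), Pow(Add(1, Pow(3, Rational(1, 2))), -1), Add(84, Add(-3, Mul(-3, Pow(3, Rational(1, 2)))))), -1)) = Mul(222, Pow(Mul(Rational(1, 14), Mul(Rational(1, 3), Pow(3, Rational(1, 2))), Pow(Add(1, Pow(3, Rational(1, 2))), -1), Add(81, Mul(-3, Pow(3, Rational(1, 2))))), -1)) = Mul(222, Pow(Mul(Rational(1, 42), Pow(3, Rational(1, 2)), Pow(Add(1, Pow(3, Rational(1, 2))), -1), Add(81, Mul(-3, Pow(3, Rational(1, 2))))), -1)) = Mul(222, Mul(14, Pow(3, Rational(1, 2)), Pow(Add(81, Mul(-3, Pow(3, Rational(1, 2)))), -1), Add(1, Pow(3, Rational(1, 2))))) = Mul(3108, Pow(3, Rational(1, 2)), Pow(Add(81, Mul(-3, Pow(3, Rational(1, 2)))), -1), Add(1, Pow(3, Rational(1, 2))))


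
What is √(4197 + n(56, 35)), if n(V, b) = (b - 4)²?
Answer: √5158 ≈ 71.819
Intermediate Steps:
n(V, b) = (-4 + b)²
√(4197 + n(56, 35)) = √(4197 + (-4 + 35)²) = √(4197 + 31²) = √(4197 + 961) = √5158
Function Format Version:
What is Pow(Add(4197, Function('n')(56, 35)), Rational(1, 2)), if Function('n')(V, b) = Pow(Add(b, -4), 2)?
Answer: Pow(5158, Rational(1, 2)) ≈ 71.819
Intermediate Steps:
Function('n')(V, b) = Pow(Add(-4, b), 2)
Pow(Add(4197, Function('n')(56, 35)), Rational(1, 2)) = Pow(Add(4197, Pow(Add(-4, 35), 2)), Rational(1, 2)) = Pow(Add(4197, Pow(31, 2)), Rational(1, 2)) = Pow(Add(4197, 961), Rational(1, 2)) = Pow(5158, Rational(1, 2))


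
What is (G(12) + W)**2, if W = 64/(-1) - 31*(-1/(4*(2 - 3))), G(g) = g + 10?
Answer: 39601/16 ≈ 2475.1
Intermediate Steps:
G(g) = 10 + g
W = -287/4 (W = 64*(-1) - 31/((-1*(-4))) = -64 - 31/4 = -287/4 ≈ -71.750)
(G(12) + W)**2 = ((10 + 12) - 287/4)**2 = (22 - 287/4)**2 = (-199/4)**2 = 39601/16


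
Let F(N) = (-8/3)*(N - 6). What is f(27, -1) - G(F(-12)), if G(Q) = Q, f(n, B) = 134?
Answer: 86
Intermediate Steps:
F(N) = 16 - 8*N/3 (F(N) = (-8*⅓)*(-6 + N) = -8*(-6 + N)/3 = 16 - 8*N/3)
f(27, -1) - G(F(-12)) = 134 - (16 - 8/3*(-12)) = 134 - (16 + 32) = 134 - 1*48 = 134 - 48 = 86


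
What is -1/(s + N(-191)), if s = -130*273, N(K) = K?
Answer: 1/35681 ≈ 2.8026e-5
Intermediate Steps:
s = -35490
-1/(s + N(-191)) = -1/(-35490 - 191) = -1/(-35681) = -1*(-1/35681) = 1/35681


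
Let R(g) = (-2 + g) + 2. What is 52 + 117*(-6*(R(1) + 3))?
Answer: -2756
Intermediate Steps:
R(g) = g
52 + 117*(-6*(R(1) + 3)) = 52 + 117*(-6*(1 + 3)) = 52 + 117*(-6*4) = 52 + 117*(-24) = 52 - 2808 = -2756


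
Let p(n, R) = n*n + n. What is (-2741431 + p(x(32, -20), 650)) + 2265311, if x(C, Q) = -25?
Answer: -475520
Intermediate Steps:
p(n, R) = n + n² (p(n, R) = n² + n = n + n²)
(-2741431 + p(x(32, -20), 650)) + 2265311 = (-2741431 - 25*(1 - 25)) + 2265311 = (-2741431 - 25*(-24)) + 2265311 = (-2741431 + 600) + 2265311 = -2740831 + 2265311 = -475520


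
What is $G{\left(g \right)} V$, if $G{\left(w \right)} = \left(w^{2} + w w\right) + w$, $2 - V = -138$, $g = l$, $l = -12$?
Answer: $38640$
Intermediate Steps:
$g = -12$
$V = 140$ ($V = 2 - -138 = 2 + 138 = 140$)
$G{\left(w \right)} = w + 2 w^{2}$ ($G{\left(w \right)} = \left(w^{2} + w^{2}\right) + w = 2 w^{2} + w = w + 2 w^{2}$)
$G{\left(g \right)} V = - 12 \left(1 + 2 \left(-12\right)\right) 140 = - 12 \left(1 - 24\right) 140 = \left(-12\right) \left(-23\right) 140 = 276 \cdot 140 = 38640$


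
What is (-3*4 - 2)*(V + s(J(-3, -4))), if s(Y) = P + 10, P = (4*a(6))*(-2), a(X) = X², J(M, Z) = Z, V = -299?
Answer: 8078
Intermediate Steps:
P = -288 (P = (4*6²)*(-2) = (4*36)*(-2) = 144*(-2) = -288)
s(Y) = -278 (s(Y) = -288 + 10 = -278)
(-3*4 - 2)*(V + s(J(-3, -4))) = (-3*4 - 2)*(-299 - 278) = (-12 - 2)*(-577) = -14*(-577) = 8078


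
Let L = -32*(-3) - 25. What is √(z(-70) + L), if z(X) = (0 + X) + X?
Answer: I*√69 ≈ 8.3066*I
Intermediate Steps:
L = 71 (L = 96 - 25 = 71)
z(X) = 2*X (z(X) = X + X = 2*X)
√(z(-70) + L) = √(2*(-70) + 71) = √(-140 + 71) = √(-69) = I*√69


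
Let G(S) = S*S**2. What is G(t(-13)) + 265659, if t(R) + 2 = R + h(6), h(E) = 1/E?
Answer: 56677375/216 ≈ 2.6240e+5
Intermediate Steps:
h(E) = 1/E
t(R) = -11/6 + R (t(R) = -2 + (R + 1/6) = -2 + (1/6 + R) = -11/6 + R)
G(S) = S**3
G(t(-13)) + 265659 = (-11/6 - 13)**3 + 265659 = (-89/6)**3 + 265659 = -704969/216 + 265659 = 56677375/216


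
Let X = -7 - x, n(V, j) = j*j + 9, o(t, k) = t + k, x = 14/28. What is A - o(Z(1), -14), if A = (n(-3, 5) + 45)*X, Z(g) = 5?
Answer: -1167/2 ≈ -583.50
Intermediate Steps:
x = ½ (x = 14*(1/28) = ½ ≈ 0.50000)
o(t, k) = k + t
n(V, j) = 9 + j² (n(V, j) = j² + 9 = 9 + j²)
X = -15/2 (X = -7 - 1*½ = -7 - ½ = -15/2 ≈ -7.5000)
A = -1185/2 (A = ((9 + 5²) + 45)*(-15/2) = ((9 + 25) + 45)*(-15/2) = (34 + 45)*(-15/2) = 79*(-15/2) = -1185/2 ≈ -592.50)
A - o(Z(1), -14) = -1185/2 - (-14 + 5) = -1185/2 - 1*(-9) = -1185/2 + 9 = -1167/2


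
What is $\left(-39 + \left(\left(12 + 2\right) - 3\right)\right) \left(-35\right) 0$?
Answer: $0$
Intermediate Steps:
$\left(-39 + \left(\left(12 + 2\right) - 3\right)\right) \left(-35\right) 0 = \left(-39 + \left(14 - 3\right)\right) \left(-35\right) 0 = \left(-39 + 11\right) \left(-35\right) 0 = \left(-28\right) \left(-35\right) 0 = 980 \cdot 0 = 0$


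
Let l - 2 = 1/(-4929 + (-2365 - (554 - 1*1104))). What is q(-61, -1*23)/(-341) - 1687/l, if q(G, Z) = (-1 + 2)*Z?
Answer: -3879290447/4599067 ≈ -843.50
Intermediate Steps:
q(G, Z) = Z (q(G, Z) = 1*Z = Z)
l = 13487/6744 (l = 2 + 1/(-4929 + (-2365 - (554 - 1*1104))) = 2 + 1/(-4929 + (-2365 - (554 - 1104))) = 2 + 1/(-4929 + (-2365 - 1*(-550))) = 2 + 1/(-4929 + (-2365 + 550)) = 2 + 1/(-4929 - 1815) = 2 + 1/(-6744) = 2 - 1/6744 = 13487/6744 ≈ 1.9999)
q(-61, -1*23)/(-341) - 1687/l = -1*23/(-341) - 1687/13487/6744 = -23*(-1/341) - 1687*6744/13487 = 23/341 - 11377128/13487 = -3879290447/4599067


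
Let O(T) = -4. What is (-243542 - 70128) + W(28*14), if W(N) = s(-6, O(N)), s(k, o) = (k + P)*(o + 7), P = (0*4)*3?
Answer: -313688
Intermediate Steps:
P = 0 (P = 0*3 = 0)
s(k, o) = k*(7 + o) (s(k, o) = (k + 0)*(o + 7) = k*(7 + o))
W(N) = -18 (W(N) = -6*(7 - 4) = -6*3 = -18)
(-243542 - 70128) + W(28*14) = (-243542 - 70128) - 18 = -313670 - 18 = -313688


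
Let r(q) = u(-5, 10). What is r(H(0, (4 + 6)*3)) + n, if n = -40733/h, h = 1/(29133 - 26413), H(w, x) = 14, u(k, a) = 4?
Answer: -110793756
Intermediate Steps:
h = 1/2720 ≈ 0.00036765
r(q) = 4
n = -110793760 (n = -40733/1/2720 = -40733*2720 = -110793760)
r(H(0, (4 + 6)*3)) + n = 4 - 110793760 = -110793756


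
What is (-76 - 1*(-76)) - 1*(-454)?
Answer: 454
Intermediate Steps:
(-76 - 1*(-76)) - 1*(-454) = (-76 + 76) + 454 = 0 + 454 = 454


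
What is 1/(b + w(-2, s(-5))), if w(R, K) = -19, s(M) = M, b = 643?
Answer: 1/624 ≈ 0.0016026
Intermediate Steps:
1/(b + w(-2, s(-5))) = 1/(643 - 19) = 1/624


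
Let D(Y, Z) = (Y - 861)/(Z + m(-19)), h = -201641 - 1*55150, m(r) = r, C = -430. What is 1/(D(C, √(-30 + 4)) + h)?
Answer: -49676794/12753405028175 - 1291*I*√26/25506810056350 ≈ -3.8952e-6 - 2.5808e-10*I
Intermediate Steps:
h = -256791 (h = -201641 - 55150 = -256791)
D(Y, Z) = (-861 + Y)/(-19 + Z) (D(Y, Z) = (Y - 861)/(Z - 19) = (-861 + Y)/(-19 + Z))
1/(D(C, √(-30 + 4)) + h) = 1/((-861 - 430)/(-19 + √(-30 + 4)) - 256791) = 1/(-1291/(-19 + √(-26)) - 256791) = 1/(-1291/(-19 + I*√26) - 256791) = 1/(-256791 - 1291/(-19 + I*√26))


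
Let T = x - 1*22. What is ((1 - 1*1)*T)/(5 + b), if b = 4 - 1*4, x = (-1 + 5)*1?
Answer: 0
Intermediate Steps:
x = 4 (x = 4*1 = 4)
b = 0 (b = 4 - 4 = 0)
T = -18 (T = 4 - 1*22 = 4 - 22 = -18)
((1 - 1*1)*T)/(5 + b) = ((1 - 1*1)*(-18))/(5 + 0) = ((1 - 1)*(-18))/5 = (0*(-18))*(⅕) = 0*(⅕) = 0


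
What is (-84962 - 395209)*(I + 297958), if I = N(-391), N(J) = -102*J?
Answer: -162220970640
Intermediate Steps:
I = 39882 (I = -102*(-391) = 39882)
(-84962 - 395209)*(I + 297958) = (-84962 - 395209)*(39882 + 297958) = -480171*337840 = -162220970640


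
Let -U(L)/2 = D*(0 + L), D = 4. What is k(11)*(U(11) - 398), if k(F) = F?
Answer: -5346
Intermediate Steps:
U(L) = -8*L (U(L) = -8*(0 + L) = -8*L)
k(11)*(U(11) - 398) = 11*(-8*11 - 398) = 11*(-88 - 398) = 11*(-486) = -5346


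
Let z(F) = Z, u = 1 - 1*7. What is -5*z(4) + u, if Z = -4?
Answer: 14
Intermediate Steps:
u = -6 (u = 1 - 7 = -6)
z(F) = -4
-5*z(4) + u = -5*(-4) - 6 = 20 - 6 = 14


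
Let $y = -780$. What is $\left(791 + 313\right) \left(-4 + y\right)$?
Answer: $-865536$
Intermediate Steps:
$\left(791 + 313\right) \left(-4 + y\right) = \left(791 + 313\right) \left(-4 - 780\right) = 1104 \left(-784\right) = -865536$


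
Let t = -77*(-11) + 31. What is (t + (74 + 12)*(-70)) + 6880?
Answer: 1738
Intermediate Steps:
t = 878 (t = 847 + 31 = 878)
(t + (74 + 12)*(-70)) + 6880 = (878 + (74 + 12)*(-70)) + 6880 = (878 + 86*(-70)) + 6880 = (878 - 6020) + 6880 = -5142 + 6880 = 1738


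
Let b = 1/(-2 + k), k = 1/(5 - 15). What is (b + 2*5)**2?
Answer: 40000/441 ≈ 90.703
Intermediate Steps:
k = -1/10 (k = 1/(-10) = -1/10 ≈ -0.10000)
b = -10/21 (b = 1/(-2 - 1/10) = 1/(-21/10) = -10/21 ≈ -0.47619)
(b + 2*5)**2 = (-10/21 + 2*5)**2 = (-10/21 + 10)**2 = (200/21)**2 = 40000/441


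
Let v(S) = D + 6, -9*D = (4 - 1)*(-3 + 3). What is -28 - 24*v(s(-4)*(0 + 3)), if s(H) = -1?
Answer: -172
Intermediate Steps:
D = 0 (D = -(4 - 1)*(-3 + 3)/9 = -0/3 = -1/9*0 = 0)
v(S) = 6 (v(S) = 0 + 6 = 6)
-28 - 24*v(s(-4)*(0 + 3)) = -28 - 24*6 = -28 - 144 = -172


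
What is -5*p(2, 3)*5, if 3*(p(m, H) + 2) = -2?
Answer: 200/3 ≈ 66.667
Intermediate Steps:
p(m, H) = -8/3 (p(m, H) = -2 + (⅓)*(-2) = -2 - ⅔ = -8/3)
-5*p(2, 3)*5 = -5*(-8/3)*5 = (40/3)*5 = 200/3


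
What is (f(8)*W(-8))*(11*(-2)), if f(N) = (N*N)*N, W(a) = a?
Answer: 90112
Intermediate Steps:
f(N) = N**3 (f(N) = N**2*N = N**3)
(f(8)*W(-8))*(11*(-2)) = (8**3*(-8))*(11*(-2)) = (512*(-8))*(-22) = -4096*(-22) = 90112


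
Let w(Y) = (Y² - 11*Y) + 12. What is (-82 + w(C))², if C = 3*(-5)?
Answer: 102400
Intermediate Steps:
C = -15
w(Y) = 12 + Y² - 11*Y
(-82 + w(C))² = (-82 + (12 + (-15)² - 11*(-15)))² = (-82 + (12 + 225 + 165))² = (-82 + 402)² = 320² = 102400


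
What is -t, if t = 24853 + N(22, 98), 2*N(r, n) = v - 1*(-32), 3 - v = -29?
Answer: -24885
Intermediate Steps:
v = 32 (v = 3 - 1*(-29) = 3 + 29 = 32)
N(r, n) = 32 (N(r, n) = (32 - 1*(-32))/2 = (32 + 32)/2 = (½)*64 = 32)
t = 24885 (t = 24853 + 32 = 24885)
-t = -1*24885 = -24885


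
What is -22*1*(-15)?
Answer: 330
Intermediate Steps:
-22*1*(-15) = -22*(-15) = 330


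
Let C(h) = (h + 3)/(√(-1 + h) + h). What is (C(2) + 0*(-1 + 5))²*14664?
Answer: 122200/3 ≈ 40733.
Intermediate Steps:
C(h) = (3 + h)/(h + √(-1 + h))
(C(2) + 0*(-1 + 5))²*14664 = ((3 + 2)/(2 + √(-1 + 2)) + 0*(-1 + 5))²*14664 = (5/(2 + √1) + 0*4)²*14664 = (5/(2 + 1) + 0)²*14664 = (5/3 + 0)²*14664 = (5/3)²*14664 = (25/9)*14664 = 122200/3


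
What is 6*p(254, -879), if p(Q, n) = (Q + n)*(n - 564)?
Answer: 5411250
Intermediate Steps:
p(Q, n) = (-564 + n)*(Q + n) (p(Q, n) = (Q + n)*(-564 + n) = (-564 + n)*(Q + n))
6*p(254, -879) = 6*((-879)² - 564*254 - 564*(-879) + 254*(-879)) = 6*(772641 - 143256 + 495756 - 223266) = 6*901875 = 5411250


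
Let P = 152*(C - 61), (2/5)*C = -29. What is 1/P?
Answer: -1/20292 ≈ -4.9281e-5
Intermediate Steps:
C = -145/2 (C = (5/2)*(-29) = -145/2 ≈ -72.500)
P = -20292 (P = 152*(-145/2 - 61) = 152*(-267/2) = -20292)
1/P = 1/(-20292) = -1/20292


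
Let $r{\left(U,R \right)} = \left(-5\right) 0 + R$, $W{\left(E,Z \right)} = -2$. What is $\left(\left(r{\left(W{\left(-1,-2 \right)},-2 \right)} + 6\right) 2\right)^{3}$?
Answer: $512$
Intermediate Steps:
$r{\left(U,R \right)} = R$ ($r{\left(U,R \right)} = 0 + R = R$)
$\left(\left(r{\left(W{\left(-1,-2 \right)},-2 \right)} + 6\right) 2\right)^{3} = \left(\left(-2 + 6\right) 2\right)^{3} = \left(4 \cdot 2\right)^{3} = 8^{3} = 512$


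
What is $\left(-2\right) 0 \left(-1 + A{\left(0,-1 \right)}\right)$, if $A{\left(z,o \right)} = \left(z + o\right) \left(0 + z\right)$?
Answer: $0$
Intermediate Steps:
$A{\left(z,o \right)} = z \left(o + z\right)$ ($A{\left(z,o \right)} = \left(o + z\right) z = z \left(o + z\right)$)
$\left(-2\right) 0 \left(-1 + A{\left(0,-1 \right)}\right) = \left(-2\right) 0 \left(-1 + 0 \left(-1 + 0\right)\right) = 0 \left(-1 + 0 \left(-1\right)\right) = 0 \left(-1 + 0\right) = 0 \left(-1\right) = 0$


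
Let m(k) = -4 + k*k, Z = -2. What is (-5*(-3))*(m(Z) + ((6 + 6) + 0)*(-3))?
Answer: -540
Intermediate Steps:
m(k) = -4 + k²
(-5*(-3))*(m(Z) + ((6 + 6) + 0)*(-3)) = (-5*(-3))*((-4 + (-2)²) + ((6 + 6) + 0)*(-3)) = 15*((-4 + 4) + (12 + 0)*(-3)) = 15*(0 + 12*(-3)) = 15*(0 - 36) = 15*(-36) = -540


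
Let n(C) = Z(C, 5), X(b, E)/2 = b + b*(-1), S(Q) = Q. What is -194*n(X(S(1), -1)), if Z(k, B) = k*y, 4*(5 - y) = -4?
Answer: 0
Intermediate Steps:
y = 6 (y = 5 - ¼*(-4) = 5 + 1 = 6)
X(b, E) = 0 (X(b, E) = 2*(b + b*(-1)) = 2*(b - b) = 2*0 = 0)
Z(k, B) = 6*k (Z(k, B) = k*6 = 6*k)
n(C) = 6*C
-194*n(X(S(1), -1)) = -1164*0 = -194*0 = 0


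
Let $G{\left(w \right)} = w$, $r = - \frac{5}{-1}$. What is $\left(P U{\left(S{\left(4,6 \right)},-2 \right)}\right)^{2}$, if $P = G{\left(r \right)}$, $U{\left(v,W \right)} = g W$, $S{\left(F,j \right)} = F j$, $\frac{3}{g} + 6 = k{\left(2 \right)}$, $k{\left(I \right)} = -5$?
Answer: $\frac{900}{121} \approx 7.438$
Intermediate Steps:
$g = - \frac{3}{11}$ ($g = \frac{3}{-6 - 5} = \frac{3}{-11} = 3 \left(- \frac{1}{11}\right) = - \frac{3}{11} \approx -0.27273$)
$r = 5$ ($r = \left(-5\right) \left(-1\right) = 5$)
$U{\left(v,W \right)} = - \frac{3 W}{11}$
$P = 5$
$\left(P U{\left(S{\left(4,6 \right)},-2 \right)}\right)^{2} = \left(5 \left(\left(- \frac{3}{11}\right) \left(-2\right)\right)\right)^{2} = \left(5 \cdot \frac{6}{11}\right)^{2} = \left(\frac{30}{11}\right)^{2} = \frac{900}{121}$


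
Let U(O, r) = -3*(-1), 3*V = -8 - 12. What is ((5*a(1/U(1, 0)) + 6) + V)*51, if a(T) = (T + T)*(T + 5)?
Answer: 2618/3 ≈ 872.67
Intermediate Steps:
V = -20/3 (V = (-8 - 12)/3 = (1/3)*(-20) = -20/3 ≈ -6.6667)
U(O, r) = 3
a(T) = 2*T*(5 + T) (a(T) = (2*T)*(5 + T) = 2*T*(5 + T))
((5*a(1/U(1, 0)) + 6) + V)*51 = ((5*(2*(5 + 1/3)/3) + 6) - 20/3)*51 = ((5*(2*(1/3)*(5 + 1/3)) + 6) - 20/3)*51 = ((5*(2*(1/3)*(16/3)) + 6) - 20/3)*51 = ((5*(32/9) + 6) - 20/3)*51 = ((160/9 + 6) - 20/3)*51 = (214/9 - 20/3)*51 = (154/9)*51 = 2618/3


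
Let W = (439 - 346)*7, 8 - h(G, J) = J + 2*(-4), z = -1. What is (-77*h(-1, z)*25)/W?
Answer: -4675/93 ≈ -50.269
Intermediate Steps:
h(G, J) = 16 - J (h(G, J) = 8 - (J + 2*(-4)) = 8 - (J - 8) = 8 - (-8 + J) = 8 + (8 - J) = 16 - J)
W = 651 (W = 93*7 = 651)
(-77*h(-1, z)*25)/W = (-77*(16 - 1*(-1))*25)/651 = (-77*(16 + 1)*25)*(1/651) = (-77*17*25)*(1/651) = -1309*25*(1/651) = -32725*1/651 = -4675/93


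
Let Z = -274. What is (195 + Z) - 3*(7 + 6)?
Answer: -118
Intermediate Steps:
(195 + Z) - 3*(7 + 6) = (195 - 274) - 3*(7 + 6) = -79 - 3*13 = -79 - 39 = -118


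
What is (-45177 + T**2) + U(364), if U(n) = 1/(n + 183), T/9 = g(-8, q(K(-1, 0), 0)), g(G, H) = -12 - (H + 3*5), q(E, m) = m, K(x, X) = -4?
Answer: 7587985/547 ≈ 13872.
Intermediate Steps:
g(G, H) = -27 - H (g(G, H) = -12 - (H + 15) = -12 - (15 + H) = -12 + (-15 - H) = -27 - H)
T = -243 (T = 9*(-27 - 1*0) = 9*(-27 + 0) = 9*(-27) = -243)
U(n) = 1/(183 + n)
(-45177 + T**2) + U(364) = (-45177 + (-243)**2) + 1/(183 + 364) = (-45177 + 59049) + 1/547 = 13872 + 1/547 = 7587985/547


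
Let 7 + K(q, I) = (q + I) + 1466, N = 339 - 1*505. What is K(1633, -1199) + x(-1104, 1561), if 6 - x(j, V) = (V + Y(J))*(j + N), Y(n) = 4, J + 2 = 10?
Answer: 1989449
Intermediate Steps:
N = -166 (N = 339 - 505 = -166)
J = 8 (J = -2 + 10 = 8)
K(q, I) = 1459 + I + q (K(q, I) = -7 + ((q + I) + 1466) = -7 + ((I + q) + 1466) = -7 + (1466 + I + q) = 1459 + I + q)
x(j, V) = 6 - (-166 + j)*(4 + V) (x(j, V) = 6 - (V + 4)*(j - 166) = 6 - (4 + V)*(-166 + j) = 6 - (-166 + j)*(4 + V))
K(1633, -1199) + x(-1104, 1561) = (1459 - 1199 + 1633) + (670 - 4*(-1104) + 166*1561 - 1*1561*(-1104)) = 1893 + (670 + 4416 + 259126 + 1723344) = 1893 + 1987556 = 1989449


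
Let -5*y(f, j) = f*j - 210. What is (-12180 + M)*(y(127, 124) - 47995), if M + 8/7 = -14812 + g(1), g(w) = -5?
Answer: 48288635331/35 ≈ 1.3797e+9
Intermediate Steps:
y(f, j) = 42 - f*j/5 (y(f, j) = -(f*j - 210)/5 = -(-210 + f*j)/5 = 42 - f*j/5)
M = -103727/7 (M = -8/7 + (-14812 - 5) = -8/7 - 14817 = -103727/7 ≈ -14818.)
(-12180 + M)*(y(127, 124) - 47995) = (-12180 - 103727/7)*((42 - ⅕*127*124) - 47995) = -188987*((42 - 15748/5) - 47995)/7 = -188987*(-15538/5 - 47995)/7 = -188987/7*(-255513/5) = 48288635331/35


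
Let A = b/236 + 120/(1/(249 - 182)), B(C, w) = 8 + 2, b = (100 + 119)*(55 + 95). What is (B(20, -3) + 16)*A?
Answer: 12546885/59 ≈ 2.1266e+5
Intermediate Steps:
b = 32850 (b = 219*150 = 32850)
B(C, w) = 10
A = 965145/118 (A = 32850/236 + 120/(1/(249 - 182)) = 32850*(1/236) + 120/(1/67) = 16425/118 + 120/(1/67) = 16425/118 + 120*67 = 16425/118 + 8040 = 965145/118 ≈ 8179.2)
(B(20, -3) + 16)*A = (10 + 16)*(965145/118) = 26*(965145/118) = 12546885/59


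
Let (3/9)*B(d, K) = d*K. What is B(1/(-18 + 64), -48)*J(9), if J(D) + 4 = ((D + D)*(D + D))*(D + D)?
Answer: -419616/23 ≈ -18244.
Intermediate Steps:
J(D) = -4 + 8*D³ (J(D) = -4 + ((D + D)*(D + D))*(D + D) = -4 + ((2*D)*(2*D))*(2*D) = -4 + (4*D²)*(2*D) = -4 + 8*D³)
B(d, K) = 3*K*d (B(d, K) = 3*(d*K) = 3*(K*d) = 3*K*d)
B(1/(-18 + 64), -48)*J(9) = (3*(-48)/(-18 + 64))*(-4 + 8*9³) = (3*(-48)/46)*(-4 + 8*729) = (3*(-48)*(1/46))*(-4 + 5832) = -72/23*5828 = -419616/23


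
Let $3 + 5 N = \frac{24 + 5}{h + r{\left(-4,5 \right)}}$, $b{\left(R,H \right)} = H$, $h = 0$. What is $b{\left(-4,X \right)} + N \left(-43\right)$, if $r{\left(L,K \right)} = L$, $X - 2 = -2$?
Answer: $\frac{1763}{20} \approx 88.15$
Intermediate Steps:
$X = 0$ ($X = 2 - 2 = 0$)
$N = - \frac{41}{20}$ ($N = - \frac{3}{5} + \frac{\left(24 + 5\right) \frac{1}{0 - 4}}{5} = - \frac{3}{5} + \frac{29 \frac{1}{-4}}{5} = - \frac{3}{5} + \frac{29 \left(- \frac{1}{4}\right)}{5} = - \frac{3}{5} + \frac{1}{5} \left(- \frac{29}{4}\right) = - \frac{3}{5} - \frac{29}{20} = - \frac{41}{20} \approx -2.05$)
$b{\left(-4,X \right)} + N \left(-43\right) = 0 - - \frac{1763}{20} = 0 + \frac{1763}{20} = \frac{1763}{20}$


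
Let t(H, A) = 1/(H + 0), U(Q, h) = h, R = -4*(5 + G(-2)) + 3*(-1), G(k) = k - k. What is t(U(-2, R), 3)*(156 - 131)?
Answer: -25/23 ≈ -1.0870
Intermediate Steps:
G(k) = 0
R = -23 (R = -4*(5 + 0) + 3*(-1) = -4*5 - 3 = -20 - 3 = -23)
t(H, A) = 1/H
t(U(-2, R), 3)*(156 - 131) = (156 - 131)/(-23) = -1/23*25 = -25/23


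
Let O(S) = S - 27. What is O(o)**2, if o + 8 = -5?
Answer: 1600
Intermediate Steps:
o = -13 (o = -8 - 5 = -13)
O(S) = -27 + S
O(o)**2 = (-27 - 13)**2 = (-40)**2 = 1600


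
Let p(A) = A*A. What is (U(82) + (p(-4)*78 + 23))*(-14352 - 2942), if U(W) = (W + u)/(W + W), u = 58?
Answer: -901812924/41 ≈ -2.1995e+7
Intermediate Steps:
p(A) = A**2
U(W) = (58 + W)/(2*W) (U(W) = (W + 58)/(W + W) = (58 + W)/((2*W)) = (58 + W)*(1/(2*W)) = (58 + W)/(2*W))
(U(82) + (p(-4)*78 + 23))*(-14352 - 2942) = ((1/2)*(58 + 82)/82 + ((-4)**2*78 + 23))*(-14352 - 2942) = ((1/2)*(1/82)*140 + (16*78 + 23))*(-17294) = (35/41 + (1248 + 23))*(-17294) = (35/41 + 1271)*(-17294) = (52146/41)*(-17294) = -901812924/41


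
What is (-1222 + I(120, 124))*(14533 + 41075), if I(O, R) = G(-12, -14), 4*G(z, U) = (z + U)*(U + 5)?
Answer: -64699908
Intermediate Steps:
G(z, U) = (5 + U)*(U + z)/4 (G(z, U) = ((z + U)*(U + 5))/4 = ((U + z)*(5 + U))/4 = ((5 + U)*(U + z))/4 = (5 + U)*(U + z)/4)
I(O, R) = 117/2 (I(O, R) = (1/4)*(-14)**2 + (5/4)*(-14) + (5/4)*(-12) + (1/4)*(-14)*(-12) = (1/4)*196 - 35/2 - 15 + 42 = 49 - 35/2 - 15 + 42 = 117/2)
(-1222 + I(120, 124))*(14533 + 41075) = (-1222 + 117/2)*(14533 + 41075) = -2327/2*55608 = -64699908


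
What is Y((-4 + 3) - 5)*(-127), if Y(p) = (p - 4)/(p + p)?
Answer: -635/6 ≈ -105.83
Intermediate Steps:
Y(p) = (-4 + p)/(2*p) (Y(p) = (-4 + p)/((2*p)) = (-4 + p)*(1/(2*p)) = (-4 + p)/(2*p))
Y((-4 + 3) - 5)*(-127) = ((-4 + ((-4 + 3) - 5))/(2*((-4 + 3) - 5)))*(-127) = ((-4 + (-1 - 5))/(2*(-1 - 5)))*(-127) = ((½)*(-4 - 6)/(-6))*(-127) = ((½)*(-⅙)*(-10))*(-127) = (⅚)*(-127) = -635/6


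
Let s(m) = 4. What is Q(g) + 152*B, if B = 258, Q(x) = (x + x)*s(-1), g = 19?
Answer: 39368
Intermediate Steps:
Q(x) = 8*x (Q(x) = (x + x)*4 = (2*x)*4 = 8*x)
Q(g) + 152*B = 8*19 + 152*258 = 152 + 39216 = 39368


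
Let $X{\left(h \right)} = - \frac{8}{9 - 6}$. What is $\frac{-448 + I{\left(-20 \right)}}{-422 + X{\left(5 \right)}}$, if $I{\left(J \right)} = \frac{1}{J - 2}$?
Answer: $\frac{29571}{28028} \approx 1.0551$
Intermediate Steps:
$X{\left(h \right)} = - \frac{8}{3}$ ($X{\left(h \right)} = - \frac{8}{9 - 6} = - \frac{8}{3}$)
$I{\left(J \right)} = \frac{1}{-2 + J}$
$\frac{-448 + I{\left(-20 \right)}}{-422 + X{\left(5 \right)}} = \frac{-448 + \frac{1}{-2 - 20}}{-422 - \frac{8}{3}} = \frac{-448 + \frac{1}{-22}}{- \frac{1274}{3}} = \left(-448 - \frac{1}{22}\right) \left(- \frac{3}{1274}\right) = \left(- \frac{9857}{22}\right) \left(- \frac{3}{1274}\right) = \frac{29571}{28028}$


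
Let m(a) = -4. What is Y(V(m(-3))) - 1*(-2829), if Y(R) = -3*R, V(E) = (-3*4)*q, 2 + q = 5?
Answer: 2937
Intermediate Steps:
q = 3 (q = -2 + 5 = 3)
V(E) = -36 (V(E) = -3*4*3 = -12*3 = -36)
Y(V(m(-3))) - 1*(-2829) = -3*(-36) - 1*(-2829) = 108 + 2829 = 2937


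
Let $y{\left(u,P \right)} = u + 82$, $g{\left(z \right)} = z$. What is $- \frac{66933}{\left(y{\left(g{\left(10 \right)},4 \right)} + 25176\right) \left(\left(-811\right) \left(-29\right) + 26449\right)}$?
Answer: $- \frac{7437}{140287936} \approx -5.3012 \cdot 10^{-5}$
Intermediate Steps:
$y{\left(u,P \right)} = 82 + u$
$- \frac{66933}{\left(y{\left(g{\left(10 \right)},4 \right)} + 25176\right) \left(\left(-811\right) \left(-29\right) + 26449\right)} = - \frac{66933}{\left(\left(82 + 10\right) + 25176\right) \left(\left(-811\right) \left(-29\right) + 26449\right)} = - \frac{66933}{\left(92 + 25176\right) \left(23519 + 26449\right)} = - \frac{66933}{25268 \cdot 49968} = - \frac{66933}{1262591424} = \left(-66933\right) \frac{1}{1262591424} = - \frac{7437}{140287936}$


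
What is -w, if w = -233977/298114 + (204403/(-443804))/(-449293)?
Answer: 23327246031874451/29721672242970604 ≈ 0.78486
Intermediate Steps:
w = -23327246031874451/29721672242970604 (w = -233977*1/298114 + (204403*(-1/443804))*(-1/449293) = -233977/298114 - 204403/443804*(-1/449293) = -233977/298114 + 204403/199398030572 = -23327246031874451/29721672242970604 ≈ -0.78486)
-w = -1*(-23327246031874451/29721672242970604) = 23327246031874451/29721672242970604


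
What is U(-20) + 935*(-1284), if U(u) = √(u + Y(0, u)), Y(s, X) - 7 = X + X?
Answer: -1200540 + I*√53 ≈ -1.2005e+6 + 7.2801*I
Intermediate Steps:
Y(s, X) = 7 + 2*X (Y(s, X) = 7 + (X + X) = 7 + 2*X)
U(u) = √(7 + 3*u) (U(u) = √(u + (7 + 2*u)) = √(7 + 3*u))
U(-20) + 935*(-1284) = √(7 + 3*(-20)) + 935*(-1284) = √(7 - 60) - 1200540 = √(-53) - 1200540 = I*√53 - 1200540 = -1200540 + I*√53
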